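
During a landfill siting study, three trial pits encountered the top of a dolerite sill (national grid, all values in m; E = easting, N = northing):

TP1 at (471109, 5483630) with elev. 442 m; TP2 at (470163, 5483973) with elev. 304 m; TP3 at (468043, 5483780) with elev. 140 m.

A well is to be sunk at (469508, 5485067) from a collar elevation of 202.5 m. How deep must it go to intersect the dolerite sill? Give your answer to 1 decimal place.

Two edge vectors: TP1→TP2 = (-946, 343, -138), TP1→TP3 = (-3066, 150, -302).
Normal n = (TP1→TP2) × (TP1→TP3) = (-82886, 137416, 909738).
So ∂z/∂E = −n_x/n_z = 0.091109748 and ∂z/∂N = −n_y/n_z = −0.151050083.
Intercept c from TP1: 442 − 42922.62 + 828302.76 = 785822.14.
At (469508, 5485067): z_contact = 42776.76 − 828519.82 + 785822.14 = 79.07 m.
Depth below ground = 202.5 − 79.07 = 123.4 m.

123.4 m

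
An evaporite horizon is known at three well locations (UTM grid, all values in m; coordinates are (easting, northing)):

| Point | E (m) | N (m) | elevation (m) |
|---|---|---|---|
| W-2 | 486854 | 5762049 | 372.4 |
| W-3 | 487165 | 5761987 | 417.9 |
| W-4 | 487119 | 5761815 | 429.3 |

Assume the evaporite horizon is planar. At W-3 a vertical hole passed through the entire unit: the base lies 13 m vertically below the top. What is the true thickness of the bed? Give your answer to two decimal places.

12.83 m

Two edge vectors: W-2→W-3 = (311, -62, 45.5), W-2→W-4 = (265, -234, 56.9).
Normal n = (W-2→W-3) × (W-2→W-4) = (7119.2, -5638.4, -56344).
So ∂z/∂E = −n_x/n_z = 0.12635 and ∂z/∂N = −n_y/n_z = −0.10007.
|∇z| = √(a²+b²) = 0.16118, so dip δ = arctan(0.16118) = 9.16°.
True thickness = vertical thickness × cos δ = 13 × cos 9.16° = 12.83 m.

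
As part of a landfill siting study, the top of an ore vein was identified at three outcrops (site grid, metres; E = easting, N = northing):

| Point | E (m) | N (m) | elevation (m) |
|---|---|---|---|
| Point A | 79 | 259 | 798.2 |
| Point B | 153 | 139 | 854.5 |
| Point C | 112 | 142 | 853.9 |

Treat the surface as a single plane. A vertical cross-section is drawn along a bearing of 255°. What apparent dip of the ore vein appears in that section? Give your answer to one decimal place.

Two edge vectors: Point A→Point B = (74, -120, 56.3), Point A→Point C = (33, -117, 55.7).
Normal n = (Point A→Point B) × (Point A→Point C) = (-96.9, -2263.9, -4698).
So ∂z/∂E = −n_x/n_z = −0.02063 and ∂z/∂N = −n_y/n_z = −0.48189.
Unit vector along 255° is (sin 255°, cos 255°) = (-0.9659, -0.2588).
Slope in that direction = a·(-0.9659) + b·(-0.2588) = 0.14464.
Apparent dip = arctan|0.14464| = 8.2° (true dip is 25.7°, so apparent ≤ true as expected).

8.2°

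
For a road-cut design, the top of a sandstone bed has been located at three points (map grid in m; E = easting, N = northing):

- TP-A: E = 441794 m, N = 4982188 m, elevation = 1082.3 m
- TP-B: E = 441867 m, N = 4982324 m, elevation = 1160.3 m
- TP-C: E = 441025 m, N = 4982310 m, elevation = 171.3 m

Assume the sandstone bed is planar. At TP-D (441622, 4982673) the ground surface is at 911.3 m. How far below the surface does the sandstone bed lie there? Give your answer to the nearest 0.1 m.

59.1 m

Let the plane be z = a·E + b·N + c.
TP-B−TP-A: 73a + 136b = 78;  TP-C−TP-A: −769a + 122b = −911.
Solving gives a = 1.175539695, b = −0.057458807.
Then c = 1082.3 − a·441794 − b·4982188 = −231993.51.
At (441622, 4982673): z_contact = 519144.19 − 286298.45 − 231993.51 = 852.24 m.
Depth below ground = 911.3 − 852.24 = 59.1 m.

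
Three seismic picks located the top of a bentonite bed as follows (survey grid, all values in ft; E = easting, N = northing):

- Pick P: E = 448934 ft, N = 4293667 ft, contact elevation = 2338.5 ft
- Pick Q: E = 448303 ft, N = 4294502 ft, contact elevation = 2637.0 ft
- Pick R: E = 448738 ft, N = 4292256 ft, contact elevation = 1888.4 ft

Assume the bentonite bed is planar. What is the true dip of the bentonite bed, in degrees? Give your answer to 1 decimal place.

Two edge vectors: Pick P→Pick Q = (-631, 835, 298.5), Pick P→Pick R = (-196, -1411, -450.1).
Normal n = (Pick P→Pick Q) × (Pick P→Pick R) = (45350, -342519.1, 1054001).
So ∂z/∂E = −n_x/n_z = −0.04303 and ∂z/∂N = −n_y/n_z = 0.32497.
Gradient magnitude |∇z| = √(a² + b²) = √(0.00185 + 0.10561) = 0.32781.
True dip = arctan(0.32781) = 18.1°, dipping toward S (azimuth ≈ 172°).

18.1°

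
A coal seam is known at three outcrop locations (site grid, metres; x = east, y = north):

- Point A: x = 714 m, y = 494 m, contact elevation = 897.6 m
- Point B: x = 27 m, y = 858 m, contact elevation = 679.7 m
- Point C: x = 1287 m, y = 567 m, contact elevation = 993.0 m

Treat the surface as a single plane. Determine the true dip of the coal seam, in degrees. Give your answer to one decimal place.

16.8°

Let the plane be z = a·x + b·y + c.
Point B−Point A: −687a + 364b = −217.9;  Point C−Point A: 573a + 73b = 95.4.
Solving gives a = 0.19570, b = −0.22927.
Gradient magnitude |∇z| = √(a² + b²) = √(0.03830 + 0.05256) = 0.30143.
True dip = arctan(0.30143) = 16.8°, dipping toward NW (azimuth ≈ 320°).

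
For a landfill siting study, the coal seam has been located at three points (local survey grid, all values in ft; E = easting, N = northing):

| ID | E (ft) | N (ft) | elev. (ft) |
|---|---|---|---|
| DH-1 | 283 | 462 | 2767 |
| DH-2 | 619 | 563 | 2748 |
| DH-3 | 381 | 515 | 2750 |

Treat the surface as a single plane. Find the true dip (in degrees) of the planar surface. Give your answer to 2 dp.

26.33°

Two edge vectors: DH-1→DH-2 = (336, 101, -19), DH-1→DH-3 = (98, 53, -17).
Normal n = (DH-1→DH-2) × (DH-1→DH-3) = (-710, 3850, 7910).
So ∂z/∂E = −n_x/n_z = 0.08976 and ∂z/∂N = −n_y/n_z = −0.48673.
Gradient magnitude |∇z| = √(a² + b²) = √(0.00806 + 0.23690) = 0.49493.
True dip = arctan(0.49493) = 26.33°, dipping toward N (azimuth ≈ 350°).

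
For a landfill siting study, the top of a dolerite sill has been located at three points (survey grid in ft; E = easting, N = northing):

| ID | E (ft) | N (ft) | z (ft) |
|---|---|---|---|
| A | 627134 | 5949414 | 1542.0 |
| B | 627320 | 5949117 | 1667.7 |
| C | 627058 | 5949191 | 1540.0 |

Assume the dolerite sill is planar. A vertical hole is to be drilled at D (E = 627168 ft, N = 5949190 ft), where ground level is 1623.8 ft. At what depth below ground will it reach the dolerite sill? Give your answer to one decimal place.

Two edge vectors: A→B = (186, -297, 125.7), A→C = (-76, -223, -2).
Normal n = (A→B) × (A→C) = (28625.1, -9181.2, -64050).
So ∂z/∂E = −n_x/n_z = 0.446918033 and ∂z/∂N = −n_y/n_z = −0.143344262.
Intercept c from A: 1542 − 280277.49 + 852814.36 = 574078.87.
At (627168, 5949190): z_contact = 280292.69 − 852782.25 + 574078.87 = 1589.30 ft.
Depth below ground = 1623.8 − 1589.30 = 34.5 ft.

34.5 ft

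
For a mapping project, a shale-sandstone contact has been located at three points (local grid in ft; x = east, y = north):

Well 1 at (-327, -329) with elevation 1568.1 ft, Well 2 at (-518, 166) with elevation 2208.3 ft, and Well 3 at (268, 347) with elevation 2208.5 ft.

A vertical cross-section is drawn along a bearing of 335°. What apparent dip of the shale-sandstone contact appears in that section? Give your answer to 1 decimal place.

50.0°

Two edge vectors: Well 1→Well 2 = (-191, 495, 640.2), Well 1→Well 3 = (595, 676, 640.4).
Normal n = (Well 1→Well 2) × (Well 1→Well 3) = (-115777.2, 503235.4, -423641).
So ∂z/∂x = −n_x/n_z = −0.27329 and ∂z/∂y = −n_y/n_z = 1.18788.
Unit vector along 335° is (sin 335°, cos 335°) = (-0.4226, 0.9063).
Slope in that direction = a·(-0.4226) + b·(0.9063) = 1.19208.
Apparent dip = arctan|1.19208| = 50.0° (true dip is 50.6°, so apparent ≤ true as expected).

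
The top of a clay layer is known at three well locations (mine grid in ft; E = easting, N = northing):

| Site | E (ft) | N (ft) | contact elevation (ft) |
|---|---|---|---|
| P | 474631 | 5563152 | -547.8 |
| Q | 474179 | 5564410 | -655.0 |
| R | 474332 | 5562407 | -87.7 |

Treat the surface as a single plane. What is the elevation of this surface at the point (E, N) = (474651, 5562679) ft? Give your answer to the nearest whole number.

Let the plane be z = a·E + b·N + c.
Q−P: −452a + 1258b = −107.2;  R−P: −299a − 745b = 460.1.
Solving gives a = −0.69989395, b = −0.33668686.
Then c = -547.8 − a·474631 − b·5563152 = 2204683.73.
At (474651, 5562679): z = −332205.4 − 1872880.9 + 2204683.73 = -402.5 ft.

-403 ft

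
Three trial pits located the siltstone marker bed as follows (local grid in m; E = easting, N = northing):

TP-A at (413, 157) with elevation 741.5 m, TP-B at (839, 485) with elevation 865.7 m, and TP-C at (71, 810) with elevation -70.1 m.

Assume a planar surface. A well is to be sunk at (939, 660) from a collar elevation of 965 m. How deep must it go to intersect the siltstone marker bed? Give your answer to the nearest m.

Two edge vectors: TP-A→TP-B = (426, 328, 124.2), TP-A→TP-C = (-342, 653, -811.6).
Normal n = (TP-A→TP-B) × (TP-A→TP-C) = (-347307.4, 303265.2, 390354).
So ∂z/∂E = −n_x/n_z = 0.88972 and ∂z/∂N = −n_y/n_z = −0.77690.
Intercept c from TP-A: 741.5 − 367.46 + 121.97 = 496.02.
At (939, 660): z_contact = 835.5 − 512.8 + 496.02 = 818.7 m.
Depth below ground = 965 − 818.7 = 146 m.

146 m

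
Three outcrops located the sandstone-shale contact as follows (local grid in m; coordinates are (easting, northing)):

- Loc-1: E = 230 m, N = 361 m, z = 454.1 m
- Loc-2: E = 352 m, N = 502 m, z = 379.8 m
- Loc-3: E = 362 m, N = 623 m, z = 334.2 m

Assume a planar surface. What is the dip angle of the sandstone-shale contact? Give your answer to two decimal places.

22.23°

Two edge vectors: Loc-1→Loc-2 = (122, 141, -74.3), Loc-1→Loc-3 = (132, 262, -119.9).
Normal n = (Loc-1→Loc-2) × (Loc-1→Loc-3) = (2560.7, 4820.2, 13352).
So ∂z/∂E = −n_x/n_z = −0.19178 and ∂z/∂N = −n_y/n_z = −0.36101.
Gradient magnitude |∇z| = √(a² + b²) = √(0.03678 + 0.13033) = 0.40879.
True dip = arctan(0.40879) = 22.23°, dipping toward NNE (azimuth ≈ 028°).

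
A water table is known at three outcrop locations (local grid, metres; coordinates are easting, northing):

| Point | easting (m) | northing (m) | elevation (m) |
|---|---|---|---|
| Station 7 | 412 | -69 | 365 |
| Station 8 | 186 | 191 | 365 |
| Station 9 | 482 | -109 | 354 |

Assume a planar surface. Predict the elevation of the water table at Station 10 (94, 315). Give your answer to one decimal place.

360.1 m

Two edge vectors: Station 7→Station 8 = (-226, 260, 0), Station 7→Station 9 = (70, -40, -11).
Normal n = (Station 7→Station 8) × (Station 7→Station 9) = (-2860, -2486, -9160).
So ∂z/∂easting = −n_x/n_z = −0.31223 and ∂z/∂northing = −n_y/n_z = −0.27140.
Intercept c from Station 7: 365 + 128.64 − 18.73 = 474.91.
At (94, 315): z = −29.3 − 85.5 + 474.91 = 360.1 m.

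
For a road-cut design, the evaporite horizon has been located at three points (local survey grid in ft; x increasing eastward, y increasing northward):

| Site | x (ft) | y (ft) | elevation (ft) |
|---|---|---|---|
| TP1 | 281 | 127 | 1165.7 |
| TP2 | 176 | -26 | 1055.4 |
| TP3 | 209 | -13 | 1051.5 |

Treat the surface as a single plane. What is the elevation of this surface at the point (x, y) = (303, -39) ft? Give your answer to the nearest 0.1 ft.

971.1 ft

Let the plane be z = a·x + b·y + c.
TP2−TP1: −105a − 153b = −110.3;  TP3−TP1: −72a − 140b = −114.2.
Solving gives a = −0.55119, b = 1.09919.
Then c = 1165.7 − a·281 − b·127 = 1180.99.
At (303, -39): z = −167.0 − 42.9 + 1180.99 = 971.1 ft.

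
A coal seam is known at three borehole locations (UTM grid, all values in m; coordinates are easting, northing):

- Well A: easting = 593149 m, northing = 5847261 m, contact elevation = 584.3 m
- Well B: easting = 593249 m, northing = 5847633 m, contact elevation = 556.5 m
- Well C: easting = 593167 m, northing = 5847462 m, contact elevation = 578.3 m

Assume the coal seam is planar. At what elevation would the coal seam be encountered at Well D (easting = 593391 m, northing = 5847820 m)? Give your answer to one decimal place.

519.6 m

Two edge vectors: Well A→Well B = (100, 372, -27.8), Well A→Well C = (18, 201, -6).
Normal n = (Well A→Well B) × (Well A→Well C) = (3355.8, 99.6, 13404).
So ∂z/∂easting = −n_x/n_z = −0.250358102 and ∂z/∂northing = −n_y/n_z = −0.007430618.
Intercept c from Well A: 584.3 + 148499.66 + 43448.76 = 192532.72.
At (593391, 5847820): z = −148560.2 − 43452.9 + 192532.72 = 519.6 m.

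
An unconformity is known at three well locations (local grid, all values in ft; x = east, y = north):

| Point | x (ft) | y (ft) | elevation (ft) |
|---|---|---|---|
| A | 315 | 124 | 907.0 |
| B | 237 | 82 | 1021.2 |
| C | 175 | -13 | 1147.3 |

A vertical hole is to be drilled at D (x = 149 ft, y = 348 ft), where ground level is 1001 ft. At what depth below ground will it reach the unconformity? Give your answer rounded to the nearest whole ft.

31 ft

Two edge vectors: A→B = (-78, -42, 114.2), A→C = (-140, -137, 240.3).
Normal n = (A→B) × (A→C) = (5552.8, 2755.4, 4806).
So ∂z/∂x = −n_x/n_z = −1.15539 and ∂z/∂y = −n_y/n_z = −0.57333.
Intercept c from A: 907 + 363.95 + 71.09 = 1342.04.
At (149, 348): z_contact = −172.2 − 199.5 + 1342.04 = 970.4 ft.
Depth below ground = 1001 − 970.4 = 31 ft.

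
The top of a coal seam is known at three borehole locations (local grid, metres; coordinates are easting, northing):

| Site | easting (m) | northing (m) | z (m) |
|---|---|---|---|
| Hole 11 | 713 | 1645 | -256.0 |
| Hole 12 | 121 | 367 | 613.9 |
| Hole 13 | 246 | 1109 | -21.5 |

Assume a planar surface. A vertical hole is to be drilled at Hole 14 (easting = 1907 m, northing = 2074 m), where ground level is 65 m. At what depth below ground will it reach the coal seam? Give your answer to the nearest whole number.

Two edge vectors: Hole 11→Hole 12 = (-592, -1278, 869.9), Hole 11→Hole 13 = (-467, -536, 234.5).
Normal n = (Hole 11→Hole 12) × (Hole 11→Hole 13) = (166575.4, -267419.3, -279514).
So ∂z/∂easting = −n_x/n_z = 0.59595 and ∂z/∂northing = −n_y/n_z = −0.95673.
Intercept c from Hole 11: -256 − 424.91 + 1573.82 = 892.91.
At (1907, 2074): z_contact = 1136.5 − 1984.3 + 892.91 = 45.1 m.
Depth below ground = 65 − 45.1 = 20 m.

20 m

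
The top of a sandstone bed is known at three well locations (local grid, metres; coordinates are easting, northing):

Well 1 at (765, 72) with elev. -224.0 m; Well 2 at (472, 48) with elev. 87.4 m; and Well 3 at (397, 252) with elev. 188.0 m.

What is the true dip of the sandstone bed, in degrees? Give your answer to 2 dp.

Two edge vectors: Well 1→Well 2 = (-293, -24, 311.4), Well 1→Well 3 = (-368, 180, 412).
Normal n = (Well 1→Well 2) × (Well 1→Well 3) = (-65940, 6120.8, -61572).
So ∂z/∂easting = −n_x/n_z = −1.07094 and ∂z/∂northing = −n_y/n_z = 0.09941.
Gradient magnitude |∇z| = √(a² + b²) = √(1.14692 + 0.00988) = 1.07555.
True dip = arctan(1.07555) = 47.08°, dipping toward E (azimuth ≈ 095°).

47.08°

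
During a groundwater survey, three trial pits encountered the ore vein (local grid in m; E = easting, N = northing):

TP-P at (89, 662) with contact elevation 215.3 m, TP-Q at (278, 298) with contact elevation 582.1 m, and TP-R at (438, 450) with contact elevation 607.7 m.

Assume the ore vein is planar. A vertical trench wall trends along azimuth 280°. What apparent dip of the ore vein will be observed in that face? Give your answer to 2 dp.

Let the plane be z = a·E + b·N + c.
TP-Q−TP-P: 189a − 364b = 366.8;  TP-R−TP-P: 349a − 212b = 392.4.
Solving gives a = 0.74823, b = −0.61919.
Unit vector along 280° is (sin 280°, cos 280°) = (-0.9848, 0.1736).
Slope in that direction = a·(-0.9848) + b·(0.1736) = −0.84438.
Apparent dip = arctan|0.84438| = 40.18° (true dip is 44.2°, so apparent ≤ true as expected).

40.18°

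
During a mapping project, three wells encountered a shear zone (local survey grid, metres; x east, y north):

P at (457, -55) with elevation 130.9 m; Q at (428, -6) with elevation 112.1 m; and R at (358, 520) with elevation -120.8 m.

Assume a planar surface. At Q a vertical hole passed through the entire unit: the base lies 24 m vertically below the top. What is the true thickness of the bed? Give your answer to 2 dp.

Let the plane be z = a·x + b·y + c.
Q−P: −29a + 49b = −18.8;  R−P: −99a + 575b = −251.7.
Solving gives a = −0.12883, b = −0.45992.
|∇z| = √(a²+b²) = 0.47762, so dip δ = arctan(0.47762) = 25.53°.
True thickness = vertical thickness × cos δ = 24 × cos 25.53° = 21.66 m.

21.66 m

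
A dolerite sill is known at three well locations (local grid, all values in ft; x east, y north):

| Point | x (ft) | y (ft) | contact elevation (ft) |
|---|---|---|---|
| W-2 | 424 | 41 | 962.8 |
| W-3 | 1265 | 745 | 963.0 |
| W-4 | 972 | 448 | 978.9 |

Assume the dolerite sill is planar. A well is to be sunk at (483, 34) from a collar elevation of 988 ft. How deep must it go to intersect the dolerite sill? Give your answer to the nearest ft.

8 ft

Two edge vectors: W-2→W-3 = (841, 704, 0.2), W-2→W-4 = (548, 407, 16.1).
Normal n = (W-2→W-3) × (W-2→W-4) = (11253, -13430.5, -43505).
So ∂z/∂x = −n_x/n_z = 0.25866 and ∂z/∂y = −n_y/n_z = −0.30871.
Intercept c from W-2: 962.8 − 109.67 + 12.66 = 865.79.
At (483, 34): z_contact = 124.9 − 10.5 + 865.79 = 980.2 ft.
Depth below ground = 988 − 980.2 = 8 ft.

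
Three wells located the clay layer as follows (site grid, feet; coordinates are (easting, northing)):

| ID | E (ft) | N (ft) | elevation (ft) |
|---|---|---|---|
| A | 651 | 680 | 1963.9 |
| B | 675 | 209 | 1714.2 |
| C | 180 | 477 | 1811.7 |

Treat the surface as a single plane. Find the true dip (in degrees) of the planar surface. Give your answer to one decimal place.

28.5°

Two edge vectors: A→B = (24, -471, -249.7), A→C = (-471, -203, -152.2).
Normal n = (A→B) × (A→C) = (20997.1, 121261.5, -226713).
So ∂z/∂E = −n_x/n_z = 0.09262 and ∂z/∂N = −n_y/n_z = 0.53487.
Gradient magnitude |∇z| = √(a² + b²) = √(0.00858 + 0.28608) = 0.54283.
True dip = arctan(0.54283) = 28.5°, dipping toward S (azimuth ≈ 190°).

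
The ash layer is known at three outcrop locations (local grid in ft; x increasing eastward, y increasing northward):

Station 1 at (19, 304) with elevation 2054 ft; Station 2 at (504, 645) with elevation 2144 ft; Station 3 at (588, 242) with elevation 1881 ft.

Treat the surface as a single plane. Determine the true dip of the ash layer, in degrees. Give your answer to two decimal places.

Let the plane be z = a·x + b·y + c.
Station 2−Station 1: 485a + 341b = 90;  Station 3−Station 1: 569a − 62b = −173.
Solving gives a = −0.23835, b = 0.60293.
Gradient magnitude |∇z| = √(a² + b²) = √(0.05681 + 0.36352) = 0.64833.
True dip = arctan(0.64833) = 32.96°, dipping toward SSE (azimuth ≈ 158°).

32.96°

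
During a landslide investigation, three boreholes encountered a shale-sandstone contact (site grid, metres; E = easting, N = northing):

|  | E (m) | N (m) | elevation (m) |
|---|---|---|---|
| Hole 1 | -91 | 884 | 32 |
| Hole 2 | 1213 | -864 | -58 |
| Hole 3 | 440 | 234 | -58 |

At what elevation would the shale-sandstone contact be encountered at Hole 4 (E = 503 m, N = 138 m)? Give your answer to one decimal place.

-52.4 m

Let the plane be z = a·E + b·N + c.
Hole 2−Hole 1: 1304a − 1748b = −90;  Hole 3−Hole 1: 531a − 650b = −90.
Solving gives a = −1.226237, b = −0.863280.
Then c = 32 − a·-91 − b·884 = 683.55.
At (503, 138): z = −616.8 − 119.1 + 683.55 = -52.4 m.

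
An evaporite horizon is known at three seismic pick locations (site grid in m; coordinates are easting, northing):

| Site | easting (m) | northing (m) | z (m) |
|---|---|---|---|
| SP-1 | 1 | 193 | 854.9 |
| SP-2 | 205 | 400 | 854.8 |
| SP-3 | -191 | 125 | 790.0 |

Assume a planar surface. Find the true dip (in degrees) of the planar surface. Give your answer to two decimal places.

Let the plane be z = a·easting + b·northing + c.
SP-2−SP-1: 204a + 207b = −0.1;  SP-3−SP-1: −192a − 68b = −64.9.
Solving gives a = 0.51952, b = −0.51248.
Gradient magnitude |∇z| = √(a² + b²) = √(0.26990 + 0.26263) = 0.72975.
True dip = arctan(0.72975) = 36.12°, dipping toward NW (azimuth ≈ 315°).

36.12°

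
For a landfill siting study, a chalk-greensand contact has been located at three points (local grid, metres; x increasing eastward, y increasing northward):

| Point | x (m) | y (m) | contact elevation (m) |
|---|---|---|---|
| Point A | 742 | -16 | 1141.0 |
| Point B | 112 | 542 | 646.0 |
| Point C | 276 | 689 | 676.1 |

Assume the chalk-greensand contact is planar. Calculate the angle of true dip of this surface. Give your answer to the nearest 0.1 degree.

30.6°

Let the plane be z = a·x + b·y + c.
Point B−Point A: −630a + 558b = −495;  Point C−Point A: −466a + 705b = −464.9.
Solving gives a = 0.48642, b = −0.33791.
Gradient magnitude |∇z| = √(a² + b²) = √(0.23661 + 0.11418) = 0.59228.
True dip = arctan(0.59228) = 30.6°, dipping toward NW (azimuth ≈ 305°).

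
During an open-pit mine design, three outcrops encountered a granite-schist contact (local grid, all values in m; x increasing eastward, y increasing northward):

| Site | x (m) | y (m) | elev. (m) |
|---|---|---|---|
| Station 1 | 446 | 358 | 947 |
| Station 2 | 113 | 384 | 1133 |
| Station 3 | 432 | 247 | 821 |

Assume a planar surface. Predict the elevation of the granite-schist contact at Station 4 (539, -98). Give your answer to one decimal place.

Two edge vectors: Station 1→Station 2 = (-333, 26, 186), Station 1→Station 3 = (-14, -111, -126).
Normal n = (Station 1→Station 2) × (Station 1→Station 3) = (17370, -44562, 37327).
So ∂z/∂x = −n_x/n_z = −0.46535 and ∂z/∂y = −n_y/n_z = 1.19383.
Intercept c from Station 1: 947 + 207.54 − 427.39 = 727.15.
At (539, -98): z = −250.8 − 117.0 + 727.15 = 359.3 m.

359.3 m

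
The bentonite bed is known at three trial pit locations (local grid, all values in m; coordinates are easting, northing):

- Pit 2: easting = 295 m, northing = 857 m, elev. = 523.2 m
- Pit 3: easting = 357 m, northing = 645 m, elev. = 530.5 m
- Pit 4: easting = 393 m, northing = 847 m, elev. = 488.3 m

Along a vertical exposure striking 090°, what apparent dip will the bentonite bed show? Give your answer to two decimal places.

Two edge vectors: Pit 2→Pit 3 = (62, -212, 7.3), Pit 2→Pit 4 = (98, -10, -34.9).
Normal n = (Pit 2→Pit 3) × (Pit 2→Pit 4) = (7471.8, 2879.2, 20156).
So ∂z/∂easting = −n_x/n_z = −0.37070 and ∂z/∂northing = −n_y/n_z = −0.14285.
Unit vector along 090° is (sin 90°, cos 90°) = (1.0000, 0.0000).
Slope in that direction = a·(1.0000) + b·(0.0000) = −0.37070.
Apparent dip = arctan|0.37070| = 20.34° (true dip is 21.7°, so apparent ≤ true as expected).

20.34°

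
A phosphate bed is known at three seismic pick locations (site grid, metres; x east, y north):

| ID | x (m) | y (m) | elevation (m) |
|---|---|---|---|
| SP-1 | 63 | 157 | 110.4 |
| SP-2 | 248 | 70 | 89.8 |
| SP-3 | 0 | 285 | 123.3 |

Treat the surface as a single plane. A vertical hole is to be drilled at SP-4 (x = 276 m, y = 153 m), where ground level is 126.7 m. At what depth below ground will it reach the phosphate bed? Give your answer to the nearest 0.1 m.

34.3 m

Let the plane be z = a·x + b·y + c.
SP-2−SP-1: 185a − 87b = −20.6;  SP-3−SP-1: −63a + 128b = 12.9.
Solving gives a = −0.08322, b = 0.05982.
Then c = 110.4 − a·63 − b·157 = 106.25.
At (276, 153): z_contact = −22.97 + 9.15 + 106.25 = 92.44 m.
Depth below ground = 126.7 − 92.44 = 34.3 m.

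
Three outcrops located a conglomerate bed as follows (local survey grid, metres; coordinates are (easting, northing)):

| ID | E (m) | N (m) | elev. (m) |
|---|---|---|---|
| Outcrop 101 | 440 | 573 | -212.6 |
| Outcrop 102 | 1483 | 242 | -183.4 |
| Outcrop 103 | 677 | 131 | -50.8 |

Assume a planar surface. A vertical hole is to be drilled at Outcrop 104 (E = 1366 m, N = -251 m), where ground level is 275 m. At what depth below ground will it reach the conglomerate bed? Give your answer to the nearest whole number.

237 m

Let the plane be z = a·E + b·N + c.
Outcrop 102−Outcrop 101: 1043a − 331b = 29.2;  Outcrop 103−Outcrop 101: 237a − 442b = 161.8.
Solving gives a = −0.10626, b = −0.42304.
Then c = -212.6 − a·440 − b·573 = 76.55.
At (1366, -251): z_contact = −145.1 + 106.2 + 76.55 = 37.6 m.
Depth below ground = 275 − 37.6 = 237 m.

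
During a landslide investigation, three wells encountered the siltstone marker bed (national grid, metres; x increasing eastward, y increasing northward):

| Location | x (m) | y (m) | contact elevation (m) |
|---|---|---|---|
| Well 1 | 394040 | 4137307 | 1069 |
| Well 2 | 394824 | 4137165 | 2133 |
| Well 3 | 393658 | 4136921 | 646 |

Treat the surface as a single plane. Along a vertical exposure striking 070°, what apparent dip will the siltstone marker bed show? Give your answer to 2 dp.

Two edge vectors: Well 1→Well 2 = (784, -142, 1064), Well 1→Well 3 = (-382, -386, -423).
Normal n = (Well 1→Well 2) × (Well 1→Well 3) = (470770, -74816, -356868).
So ∂z/∂x = −n_x/n_z = 1.31917 and ∂z/∂y = −n_y/n_z = −0.20965.
Unit vector along 070° is (sin 70°, cos 70°) = (0.9397, 0.3420).
Slope in that direction = a·(0.9397) + b·(0.3420) = 1.16791.
Apparent dip = arctan|1.16791| = 49.43° (true dip is 53.2°, so apparent ≤ true as expected).

49.43°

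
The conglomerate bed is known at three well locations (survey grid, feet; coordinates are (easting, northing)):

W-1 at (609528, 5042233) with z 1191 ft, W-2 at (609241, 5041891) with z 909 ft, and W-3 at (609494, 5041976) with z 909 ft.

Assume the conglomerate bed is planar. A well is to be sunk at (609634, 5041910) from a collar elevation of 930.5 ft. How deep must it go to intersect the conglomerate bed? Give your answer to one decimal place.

151.3 ft

Two edge vectors: W-1→W-2 = (-287, -342, -282), W-1→W-3 = (-34, -257, -282).
Normal n = (W-1→W-2) × (W-1→W-3) = (23970, -71346, 62131).
So ∂z/∂E = −n_x/n_z = −0.385797750 and ∂z/∂N = −n_y/n_z = 1.148315656.
Intercept c from W-1: 1191 + 235154.53 − 5790075.09 = −5553729.56.
At (609634, 5041910): z_contact = −235195.43 + 5789704.19 − 5553729.56 = 779.20 ft.
Depth below ground = 930.5 − 779.20 = 151.3 ft.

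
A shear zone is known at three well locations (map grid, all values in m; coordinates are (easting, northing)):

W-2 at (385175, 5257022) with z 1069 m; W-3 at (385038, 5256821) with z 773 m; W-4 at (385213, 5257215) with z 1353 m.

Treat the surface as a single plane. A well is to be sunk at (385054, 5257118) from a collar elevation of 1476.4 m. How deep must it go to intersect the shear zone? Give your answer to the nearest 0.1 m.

266.5 m

Let the plane be z = a·E + b·N + c.
W-3−W-2: −137a − 201b = −296;  W-4−W-2: 38a + 193b = 284.
Solving gives a = 0.002340052, b = 1.471041855.
Then c = 1069 − a·385175 − b·5257022 = −7733131.72.
At (385054, 5257118): z_contact = 901.05 + 7733440.61 − 7733131.72 = 1209.94 m.
Depth below ground = 1476.4 − 1209.94 = 266.5 m.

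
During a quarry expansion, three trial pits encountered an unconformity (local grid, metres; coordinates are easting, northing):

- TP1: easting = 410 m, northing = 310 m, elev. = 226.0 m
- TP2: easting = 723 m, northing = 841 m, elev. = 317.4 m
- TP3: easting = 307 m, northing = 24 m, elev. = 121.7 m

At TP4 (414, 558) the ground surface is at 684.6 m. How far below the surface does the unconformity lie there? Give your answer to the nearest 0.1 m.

296.5 m

Two edge vectors: TP1→TP2 = (313, 531, 91.4), TP1→TP3 = (-103, -286, -104.3).
Normal n = (TP1→TP2) × (TP1→TP3) = (-29242.9, 23231.7, -34825).
So ∂z/∂easting = −n_x/n_z = −0.83971 and ∂z/∂northing = −n_y/n_z = 0.66710.
Intercept c from TP1: 226 + 344.28 − 206.80 = 363.48.
At (414, 558): z_contact = −347.64 + 372.24 + 363.48 = 388.08 m.
Depth below ground = 684.6 − 388.08 = 296.5 m.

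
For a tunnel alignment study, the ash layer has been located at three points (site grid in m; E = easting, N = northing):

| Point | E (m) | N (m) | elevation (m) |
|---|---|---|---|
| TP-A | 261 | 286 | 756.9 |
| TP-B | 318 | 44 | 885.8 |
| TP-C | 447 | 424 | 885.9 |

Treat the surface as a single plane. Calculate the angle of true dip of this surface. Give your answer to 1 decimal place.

Two edge vectors: TP-A→TP-B = (57, -242, 128.9), TP-A→TP-C = (186, 138, 129).
Normal n = (TP-A→TP-B) × (TP-A→TP-C) = (-49006.2, 16622.4, 52878).
So ∂z/∂E = −n_x/n_z = 0.92678 and ∂z/∂N = −n_y/n_z = −0.31435.
Gradient magnitude |∇z| = √(a² + b²) = √(0.85892 + 0.09882) = 0.97864.
True dip = arctan(0.97864) = 44.4°, dipping toward WNW (azimuth ≈ 289°).

44.4°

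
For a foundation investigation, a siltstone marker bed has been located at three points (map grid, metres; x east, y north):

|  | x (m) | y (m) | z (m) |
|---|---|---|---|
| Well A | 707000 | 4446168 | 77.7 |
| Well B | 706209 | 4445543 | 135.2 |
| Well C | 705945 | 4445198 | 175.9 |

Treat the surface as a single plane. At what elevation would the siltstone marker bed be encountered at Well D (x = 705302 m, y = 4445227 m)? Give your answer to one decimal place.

Let the plane be z = a·x + b·y + c.
Well B−Well A: −791a − 625b = 57.5;  Well C−Well A: −1055a − 970b = 98.2.
Solving gives a = 0.051902312, b = −0.157687567.
Then c = 77.7 − a·707000 − b·4446168 = 664488.18.
At (705302, 4445227): z = 36606.8 − 700957.0 + 664488.18 = 138.0 m.

138.0 m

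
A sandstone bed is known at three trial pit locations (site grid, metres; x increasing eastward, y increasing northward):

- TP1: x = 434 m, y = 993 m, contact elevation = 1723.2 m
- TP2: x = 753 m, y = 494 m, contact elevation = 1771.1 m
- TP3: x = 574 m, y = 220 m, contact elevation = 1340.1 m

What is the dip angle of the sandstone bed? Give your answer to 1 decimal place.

56.0°

Two edge vectors: TP1→TP2 = (319, -499, 47.9), TP1→TP3 = (140, -773, -383.1).
Normal n = (TP1→TP2) × (TP1→TP3) = (228193.6, 128914.9, -176727).
So ∂z/∂x = −n_x/n_z = 1.29122 and ∂z/∂y = −n_y/n_z = 0.72946.
Gradient magnitude |∇z| = √(a² + b²) = √(1.66725 + 0.53211) = 1.48302.
True dip = arctan(1.48302) = 56.0°, dipping toward WSW (azimuth ≈ 241°).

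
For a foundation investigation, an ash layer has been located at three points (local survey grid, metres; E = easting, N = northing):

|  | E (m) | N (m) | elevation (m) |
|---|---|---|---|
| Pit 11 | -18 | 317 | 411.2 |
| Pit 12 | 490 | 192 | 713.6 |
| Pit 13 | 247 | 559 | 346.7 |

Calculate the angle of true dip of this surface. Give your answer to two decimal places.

Let the plane be z = a·E + b·N + c.
Pit 12−Pit 11: 508a − 125b = 302.4;  Pit 13−Pit 11: 265a + 242b = −64.5.
Solving gives a = 0.41726, b = −0.72345.
Gradient magnitude |∇z| = √(a² + b²) = √(0.17411 + 0.52338) = 0.83516.
True dip = arctan(0.83516) = 39.87°, dipping toward NNW (azimuth ≈ 330°).

39.87°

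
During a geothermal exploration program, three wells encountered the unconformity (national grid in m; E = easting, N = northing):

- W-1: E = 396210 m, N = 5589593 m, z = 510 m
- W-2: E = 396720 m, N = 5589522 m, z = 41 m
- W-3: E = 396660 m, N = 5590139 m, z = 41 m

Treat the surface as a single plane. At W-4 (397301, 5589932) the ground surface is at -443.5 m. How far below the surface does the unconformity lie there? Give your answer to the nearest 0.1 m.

Let the plane be z = a·E + b·N + c.
W-2−W-1: 510a − 71b = −469;  W-3−W-1: 450a + 546b = −469.
Solving gives a = −0.932228343, b = −0.090654296.
Then c = 510 − a·396210 − b·5589593 = 876588.81.
At (397301, 5589932): z_contact = −370375.25 − 506751.35 + 876588.81 = -537.79 m.
Depth below ground = -443.5 − (-537.79) = 94.3 m.

94.3 m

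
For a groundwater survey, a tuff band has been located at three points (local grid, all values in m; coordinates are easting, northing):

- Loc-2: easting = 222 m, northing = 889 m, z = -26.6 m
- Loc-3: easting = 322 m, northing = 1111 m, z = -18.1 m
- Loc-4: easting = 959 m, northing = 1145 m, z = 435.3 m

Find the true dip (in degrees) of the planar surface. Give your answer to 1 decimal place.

Let the plane be z = a·easting + b·northing + c.
Loc-3−Loc-2: 100a + 222b = 8.5;  Loc-4−Loc-2: 737a + 256b = 461.9.
Solving gives a = 0.72721, b = −0.28929.
Gradient magnitude |∇z| = √(a² + b²) = √(0.52884 + 0.08369) = 0.78264.
True dip = arctan(0.78264) = 38.0°, dipping toward WNW (azimuth ≈ 292°).

38.0°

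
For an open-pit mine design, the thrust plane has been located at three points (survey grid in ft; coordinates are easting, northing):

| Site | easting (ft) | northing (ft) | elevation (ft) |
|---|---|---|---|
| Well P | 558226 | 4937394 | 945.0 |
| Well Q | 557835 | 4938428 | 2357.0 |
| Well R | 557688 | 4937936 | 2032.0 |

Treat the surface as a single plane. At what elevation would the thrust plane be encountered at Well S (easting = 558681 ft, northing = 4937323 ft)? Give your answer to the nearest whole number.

402 ft

Two edge vectors: Well P→Well Q = (-391, 1034, 1412), Well P→Well R = (-538, 542, 1087).
Normal n = (Well P→Well Q) × (Well P→Well R) = (358654, -334639, 344370).
So ∂z/∂easting = −n_x/n_z = −1.04147864 and ∂z/∂northing = −n_y/n_z = 0.97174260.
Intercept c from Well P: 945 + 581380.46 − 4797876.09 = −4215550.64.
At (558681, 4937323): z = −581854.3 + 4797807.1 − 4215550.64 = 402.1 ft.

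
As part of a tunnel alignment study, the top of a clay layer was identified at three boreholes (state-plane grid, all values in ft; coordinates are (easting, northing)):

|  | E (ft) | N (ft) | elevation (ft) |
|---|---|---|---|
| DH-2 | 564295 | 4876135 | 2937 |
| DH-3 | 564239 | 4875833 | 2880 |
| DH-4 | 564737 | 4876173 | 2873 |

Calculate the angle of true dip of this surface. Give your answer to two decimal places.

15.29°

Let the plane be z = a·E + b·N + c.
DH-3−DH-2: −56a − 302b = −57;  DH-4−DH-2: 442a + 38b = −64.
Solving gives a = −0.16363, b = 0.21908.
Gradient magnitude |∇z| = √(a² + b²) = √(0.02678 + 0.04800) = 0.27345.
True dip = arctan(0.27345) = 15.29°, dipping toward SE (azimuth ≈ 143°).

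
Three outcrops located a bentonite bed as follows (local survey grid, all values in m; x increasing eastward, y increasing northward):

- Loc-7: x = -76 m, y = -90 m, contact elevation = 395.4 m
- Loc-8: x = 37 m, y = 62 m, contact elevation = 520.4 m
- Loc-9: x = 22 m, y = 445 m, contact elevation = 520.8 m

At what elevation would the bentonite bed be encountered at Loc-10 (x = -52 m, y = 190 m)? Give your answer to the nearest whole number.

432 m

Two edge vectors: Loc-7→Loc-8 = (113, 152, 125), Loc-7→Loc-9 = (98, 535, 125.4).
Normal n = (Loc-7→Loc-8) × (Loc-7→Loc-9) = (-47814.2, -1920.2, 45559).
So ∂z/∂x = −n_x/n_z = 1.04950 and ∂z/∂y = −n_y/n_z = 0.04215.
Intercept c from Loc-7: 395.4 + 79.76 + 3.79 = 478.96.
At (-52, 190): z = −54.6 + 8.0 + 478.96 = 432.4 m.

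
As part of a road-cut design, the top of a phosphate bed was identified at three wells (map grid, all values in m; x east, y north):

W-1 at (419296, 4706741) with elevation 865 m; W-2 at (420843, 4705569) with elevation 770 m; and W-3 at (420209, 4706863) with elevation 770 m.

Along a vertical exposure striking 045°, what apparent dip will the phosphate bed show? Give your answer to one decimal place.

5.9°

Two edge vectors: W-1→W-2 = (1547, -1172, -95), W-1→W-3 = (913, 122, -95).
Normal n = (W-1→W-2) × (W-1→W-3) = (122930, 60230, 1258770).
So ∂z/∂x = −n_x/n_z = −0.09766 and ∂z/∂y = −n_y/n_z = −0.04785.
Unit vector along 045° is (sin 45°, cos 45°) = (0.7071, 0.7071).
Slope in that direction = a·(0.7071) + b·(0.7071) = −0.10289.
Apparent dip = arctan|0.10289| = 5.9° (true dip is 6.2°, so apparent ≤ true as expected).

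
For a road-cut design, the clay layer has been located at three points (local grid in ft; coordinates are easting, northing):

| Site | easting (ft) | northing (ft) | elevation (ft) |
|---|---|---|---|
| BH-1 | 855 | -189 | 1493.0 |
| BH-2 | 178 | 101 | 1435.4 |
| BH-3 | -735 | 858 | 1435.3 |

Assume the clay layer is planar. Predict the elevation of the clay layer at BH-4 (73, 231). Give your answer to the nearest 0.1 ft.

1444.5 ft

Two edge vectors: BH-1→BH-2 = (-677, 290, -57.6), BH-1→BH-3 = (-1590, 1047, -57.7).
Normal n = (BH-1→BH-2) × (BH-1→BH-3) = (43574.2, 52521.1, -247719).
So ∂z/∂easting = −n_x/n_z = 0.17590 and ∂z/∂northing = −n_y/n_z = 0.21202.
Intercept c from BH-1: 1493 − 150.40 + 40.07 = 1382.68.
At (73, 231): z = 12.8 + 49.0 + 1382.68 = 1444.5 ft.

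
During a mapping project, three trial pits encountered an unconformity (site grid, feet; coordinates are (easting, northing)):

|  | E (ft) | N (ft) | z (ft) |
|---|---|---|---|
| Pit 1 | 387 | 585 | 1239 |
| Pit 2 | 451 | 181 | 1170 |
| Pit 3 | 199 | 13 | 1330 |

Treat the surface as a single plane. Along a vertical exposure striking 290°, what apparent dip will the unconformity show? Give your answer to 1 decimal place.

Two edge vectors: Pit 1→Pit 2 = (64, -404, -69), Pit 1→Pit 3 = (-188, -572, 91).
Normal n = (Pit 1→Pit 2) × (Pit 1→Pit 3) = (-76232, 7148, -112560).
So ∂z/∂E = −n_x/n_z = −0.67726 and ∂z/∂N = −n_y/n_z = 0.06350.
Unit vector along 290° is (sin 290°, cos 290°) = (-0.9397, 0.3420).
Slope in that direction = a·(-0.9397) + b·(0.3420) = 0.65813.
Apparent dip = arctan|0.65813| = 33.4° (true dip is 34.2°, so apparent ≤ true as expected).

33.4°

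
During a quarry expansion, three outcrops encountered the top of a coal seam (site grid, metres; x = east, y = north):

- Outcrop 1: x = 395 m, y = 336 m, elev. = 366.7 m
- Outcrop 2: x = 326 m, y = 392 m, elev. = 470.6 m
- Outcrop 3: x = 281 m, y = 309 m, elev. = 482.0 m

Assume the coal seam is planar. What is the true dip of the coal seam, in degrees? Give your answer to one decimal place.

Let the plane be z = a·x + b·y + c.
Outcrop 2−Outcrop 1: −69a + 56b = 103.9;  Outcrop 3−Outcrop 1: −114a − 27b = 115.3.
Solving gives a = −1.12309, b = 0.47155.
Gradient magnitude |∇z| = √(a² + b²) = √(1.26132 + 0.22236) = 1.21807.
True dip = arctan(1.21807) = 50.6°, dipping toward ESE (azimuth ≈ 113°).

50.6°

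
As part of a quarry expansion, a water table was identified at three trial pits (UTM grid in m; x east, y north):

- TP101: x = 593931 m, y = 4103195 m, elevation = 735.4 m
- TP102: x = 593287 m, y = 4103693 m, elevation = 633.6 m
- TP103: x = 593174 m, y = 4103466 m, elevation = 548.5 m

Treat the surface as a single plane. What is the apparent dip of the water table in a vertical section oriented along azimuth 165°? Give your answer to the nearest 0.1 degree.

7.0°

Let the plane be z = a·x + b·y + c.
TP102−TP101: −644a + 498b = −101.8;  TP103−TP101: −757a + 271b = −186.9.
Solving gives a = 0.32346, b = 0.21387.
Unit vector along 165° is (sin 165°, cos 165°) = (0.2588, -0.9659).
Slope in that direction = a·(0.2588) + b·(-0.9659) = −0.12287.
Apparent dip = arctan|0.12287| = 7.0° (true dip is 21.2°, so apparent ≤ true as expected).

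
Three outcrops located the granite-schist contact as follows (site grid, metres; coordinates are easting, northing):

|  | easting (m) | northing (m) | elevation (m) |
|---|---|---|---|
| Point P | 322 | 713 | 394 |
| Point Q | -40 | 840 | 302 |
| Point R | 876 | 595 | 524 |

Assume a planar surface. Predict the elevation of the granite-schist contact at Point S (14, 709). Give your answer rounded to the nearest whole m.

Let the plane be z = a·easting + b·northing + c.
Point Q−Point P: −362a + 127b = −92;  Point R−Point P: 554a − 118b = 130.
Solving gives a = 0.20454, b = −0.14138.
Then c = 394 − a·322 − b·713 = 428.94.
At (14, 709): z = 2.9 − 100.2 + 428.94 = 331.6 m.

332 m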